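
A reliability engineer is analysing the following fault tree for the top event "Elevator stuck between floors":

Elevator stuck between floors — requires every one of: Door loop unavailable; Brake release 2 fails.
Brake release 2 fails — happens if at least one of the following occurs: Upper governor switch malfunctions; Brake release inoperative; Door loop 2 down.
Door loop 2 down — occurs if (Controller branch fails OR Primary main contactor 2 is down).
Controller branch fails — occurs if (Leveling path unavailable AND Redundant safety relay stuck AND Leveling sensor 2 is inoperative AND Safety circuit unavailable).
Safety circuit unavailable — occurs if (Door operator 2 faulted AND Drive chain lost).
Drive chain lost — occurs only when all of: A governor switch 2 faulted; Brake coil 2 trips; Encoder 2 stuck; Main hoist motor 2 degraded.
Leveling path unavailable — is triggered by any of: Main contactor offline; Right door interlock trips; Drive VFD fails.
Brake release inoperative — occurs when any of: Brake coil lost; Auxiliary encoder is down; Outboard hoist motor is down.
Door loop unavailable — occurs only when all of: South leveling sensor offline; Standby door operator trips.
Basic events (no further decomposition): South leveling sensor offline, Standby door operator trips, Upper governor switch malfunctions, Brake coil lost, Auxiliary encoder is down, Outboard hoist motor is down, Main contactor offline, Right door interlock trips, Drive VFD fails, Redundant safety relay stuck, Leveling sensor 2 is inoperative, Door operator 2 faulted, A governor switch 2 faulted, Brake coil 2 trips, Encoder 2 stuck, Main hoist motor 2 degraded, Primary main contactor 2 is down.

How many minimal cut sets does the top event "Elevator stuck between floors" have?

Door loop unavailable [AND]: one cut set from each child combined → 1 × 1 = 1 cut set(s).
Brake release inoperative [OR]: union of children's cut sets → 3 cut set(s).
Leveling path unavailable [OR]: union of children's cut sets → 3 cut set(s).
Drive chain lost [AND]: one cut set from each child combined → 1 × 1 × 1 × 1 = 1 cut set(s).
Safety circuit unavailable [AND]: one cut set from each child combined → 1 × 1 = 1 cut set(s).
Controller branch fails [AND]: one cut set from each child combined → 3 × 1 × 1 × 1 = 3 cut set(s).
Door loop 2 down [OR]: union of children's cut sets → 4 cut set(s).
Brake release 2 fails [OR]: union of children's cut sets → 8 cut set(s).
Elevator stuck between floors [AND]: one cut set from each child combined → 1 × 8 = 8 cut set(s).
Minimal cut sets: {South leveling sensor offline, Standby door operator trips, Upper governor switch malfunctions}; {Brake coil lost, South leveling sensor offline, Standby door operator trips}; {Auxiliary encoder is down, South leveling sensor offline, Standby door operator trips}; {Outboard hoist motor is down, South leveling sensor offline, Standby door operator trips}; {A governor switch 2 faulted, Brake coil 2 trips, Door operator 2 faulted, Encoder 2 stuck, Leveling sensor 2 is inoperative, Main contactor offline, Main hoist motor 2 degraded, Redundant safety relay stuck, South leveling sensor offline, Standby door operator trips}; {A governor switch 2 faulted, Brake coil 2 trips, Door operator 2 faulted, Encoder 2 stuck, Leveling sensor 2 is inoperative, Main hoist motor 2 degraded, Redundant safety relay stuck, Right door interlock trips, South leveling sensor offline, Standby door operator trips}; {A governor switch 2 faulted, Brake coil 2 trips, Door operator 2 faulted, Drive VFD fails, Encoder 2 stuck, Leveling sensor 2 is inoperative, Main hoist motor 2 degraded, Redundant safety relay stuck, South leveling sensor offline, Standby door operator trips}; {Primary main contactor 2 is down, South leveling sensor offline, Standby door operator trips}.

8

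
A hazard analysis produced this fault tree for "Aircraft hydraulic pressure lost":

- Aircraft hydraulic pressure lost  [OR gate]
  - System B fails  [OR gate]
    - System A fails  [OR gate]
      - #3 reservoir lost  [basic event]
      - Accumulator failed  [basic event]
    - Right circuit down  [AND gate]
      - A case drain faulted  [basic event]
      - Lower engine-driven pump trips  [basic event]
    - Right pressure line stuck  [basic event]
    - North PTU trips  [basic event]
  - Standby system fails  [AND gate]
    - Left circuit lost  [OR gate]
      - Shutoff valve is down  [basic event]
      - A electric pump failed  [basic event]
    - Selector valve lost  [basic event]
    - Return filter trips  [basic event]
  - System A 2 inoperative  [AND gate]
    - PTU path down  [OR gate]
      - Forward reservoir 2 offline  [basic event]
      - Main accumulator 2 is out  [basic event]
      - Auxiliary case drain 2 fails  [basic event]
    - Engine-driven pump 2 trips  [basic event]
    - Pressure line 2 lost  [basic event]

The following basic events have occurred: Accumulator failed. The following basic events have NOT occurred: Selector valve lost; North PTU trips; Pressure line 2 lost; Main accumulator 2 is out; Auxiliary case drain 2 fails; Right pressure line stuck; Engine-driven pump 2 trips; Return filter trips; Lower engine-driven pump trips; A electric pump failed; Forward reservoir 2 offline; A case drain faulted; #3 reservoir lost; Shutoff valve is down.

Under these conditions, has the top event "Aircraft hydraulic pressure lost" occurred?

System A fails [OR]: #3 reservoir lost=not, Accumulator failed=occurs → at least one input occurs → occurs.
Right circuit down [AND]: A case drain faulted=not, Lower engine-driven pump trips=not → not all inputs occur → does not occur.
System B fails [OR]: System A fails=occurs, Right circuit down=not, Right pressure line stuck=not, North PTU trips=not → at least one input occurs → occurs.
Left circuit lost [OR]: Shutoff valve is down=not, A electric pump failed=not → no input occurs → does not occur.
Standby system fails [AND]: Left circuit lost=not, Selector valve lost=not, Return filter trips=not → not all inputs occur → does not occur.
PTU path down [OR]: Forward reservoir 2 offline=not, Main accumulator 2 is out=not, Auxiliary case drain 2 fails=not → no input occurs → does not occur.
System A 2 inoperative [AND]: PTU path down=not, Engine-driven pump 2 trips=not, Pressure line 2 lost=not → not all inputs occur → does not occur.
Aircraft hydraulic pressure lost [OR]: System B fails=occurs, Standby system fails=not, System A 2 inoperative=not → at least one input occurs → occurs.

Yes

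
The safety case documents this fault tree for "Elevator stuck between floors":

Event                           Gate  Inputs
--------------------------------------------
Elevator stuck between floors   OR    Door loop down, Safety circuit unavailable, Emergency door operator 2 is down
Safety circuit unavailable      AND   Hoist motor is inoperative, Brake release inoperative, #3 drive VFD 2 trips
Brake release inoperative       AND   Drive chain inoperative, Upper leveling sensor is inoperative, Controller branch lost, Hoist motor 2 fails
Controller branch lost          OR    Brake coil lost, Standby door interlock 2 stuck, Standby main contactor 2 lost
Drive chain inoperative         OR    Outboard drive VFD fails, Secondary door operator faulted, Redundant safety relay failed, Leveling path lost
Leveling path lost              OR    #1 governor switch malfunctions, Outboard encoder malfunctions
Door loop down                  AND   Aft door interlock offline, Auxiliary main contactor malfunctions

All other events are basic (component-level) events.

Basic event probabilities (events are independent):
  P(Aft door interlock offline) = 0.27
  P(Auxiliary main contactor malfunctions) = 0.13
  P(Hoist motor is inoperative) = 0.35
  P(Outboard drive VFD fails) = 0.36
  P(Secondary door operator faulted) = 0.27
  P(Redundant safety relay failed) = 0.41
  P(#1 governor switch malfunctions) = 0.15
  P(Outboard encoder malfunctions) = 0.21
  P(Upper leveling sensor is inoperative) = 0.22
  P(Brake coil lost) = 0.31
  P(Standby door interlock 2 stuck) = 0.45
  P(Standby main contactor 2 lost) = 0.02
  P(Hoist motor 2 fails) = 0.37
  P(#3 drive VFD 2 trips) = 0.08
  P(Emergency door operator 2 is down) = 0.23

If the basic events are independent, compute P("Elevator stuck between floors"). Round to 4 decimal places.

0.2579

P(Door loop down) [AND] = 0.27 × 0.13 = 0.035100
P(Leveling path lost) [OR] = 1 − (1−0.15) × (1−0.21) = 0.328500
P(Drive chain inoperative) [OR] = 1 − (1−0.36) × (1−0.27) × (1−0.41) × (1−0.328500) = 0.814902
P(Controller branch lost) [OR] = 1 − (1−0.31) × (1−0.45) × (1−0.02) = 0.628090
P(Brake release inoperative) [AND] = 0.814902 × 0.22 × 0.628090 × 0.37 = 0.041663
P(Safety circuit unavailable) [AND] = 0.35 × 0.041663 × 0.08 = 0.001167
P(Elevator stuck between floors) [OR] = 1 − (1−0.035100) × (1−0.001167) × (1−0.23) = 0.257894
Rounded to 4 decimal places: P(Elevator stuck between floors) ≈ 0.2579.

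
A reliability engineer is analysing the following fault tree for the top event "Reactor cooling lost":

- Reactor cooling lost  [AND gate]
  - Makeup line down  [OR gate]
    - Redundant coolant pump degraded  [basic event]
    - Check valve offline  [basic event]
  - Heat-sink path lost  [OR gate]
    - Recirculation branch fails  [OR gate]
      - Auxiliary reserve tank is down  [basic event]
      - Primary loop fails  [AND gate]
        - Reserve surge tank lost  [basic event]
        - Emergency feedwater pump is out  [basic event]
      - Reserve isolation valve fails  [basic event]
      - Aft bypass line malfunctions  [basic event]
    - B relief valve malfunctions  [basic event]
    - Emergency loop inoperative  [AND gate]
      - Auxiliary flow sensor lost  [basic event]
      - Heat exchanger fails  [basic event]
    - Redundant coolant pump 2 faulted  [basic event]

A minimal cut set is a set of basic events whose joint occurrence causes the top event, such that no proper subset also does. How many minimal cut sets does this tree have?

Makeup line down [OR]: union of children's cut sets → 2 cut set(s).
Primary loop fails [AND]: one cut set from each child combined → 1 × 1 = 1 cut set(s).
Recirculation branch fails [OR]: union of children's cut sets → 4 cut set(s).
Emergency loop inoperative [AND]: one cut set from each child combined → 1 × 1 = 1 cut set(s).
Heat-sink path lost [OR]: union of children's cut sets → 7 cut set(s).
Reactor cooling lost [AND]: one cut set from each child combined → 2 × 7 = 14 cut set(s).

14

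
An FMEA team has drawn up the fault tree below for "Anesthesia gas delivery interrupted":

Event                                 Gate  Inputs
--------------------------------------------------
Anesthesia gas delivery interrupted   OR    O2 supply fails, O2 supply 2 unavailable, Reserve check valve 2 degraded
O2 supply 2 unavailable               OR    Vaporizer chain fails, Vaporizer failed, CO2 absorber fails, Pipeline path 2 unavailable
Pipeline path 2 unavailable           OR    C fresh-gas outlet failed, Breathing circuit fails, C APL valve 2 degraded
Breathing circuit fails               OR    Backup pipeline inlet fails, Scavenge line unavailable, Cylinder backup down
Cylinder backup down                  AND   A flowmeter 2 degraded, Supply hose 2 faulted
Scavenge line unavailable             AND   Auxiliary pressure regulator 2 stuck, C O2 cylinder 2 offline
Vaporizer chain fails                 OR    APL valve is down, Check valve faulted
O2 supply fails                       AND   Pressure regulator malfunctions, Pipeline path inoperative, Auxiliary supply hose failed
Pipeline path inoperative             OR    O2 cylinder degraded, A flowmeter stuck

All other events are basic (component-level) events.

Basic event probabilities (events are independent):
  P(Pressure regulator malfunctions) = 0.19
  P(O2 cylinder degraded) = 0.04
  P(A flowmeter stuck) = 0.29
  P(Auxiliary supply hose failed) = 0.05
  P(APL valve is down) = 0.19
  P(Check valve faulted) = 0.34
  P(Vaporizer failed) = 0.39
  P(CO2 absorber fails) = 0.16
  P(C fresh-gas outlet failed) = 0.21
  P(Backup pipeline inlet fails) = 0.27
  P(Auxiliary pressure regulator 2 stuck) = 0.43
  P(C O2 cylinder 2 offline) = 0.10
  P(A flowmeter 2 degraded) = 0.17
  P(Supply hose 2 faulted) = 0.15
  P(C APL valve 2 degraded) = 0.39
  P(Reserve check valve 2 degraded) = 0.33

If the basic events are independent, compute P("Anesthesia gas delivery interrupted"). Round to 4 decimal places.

P(Pipeline path inoperative) [OR] = 1 − (1−0.04) × (1−0.29) = 0.318400
P(O2 supply fails) [AND] = 0.19 × 0.318400 × 0.05 = 0.003025
P(Vaporizer chain fails) [OR] = 1 − (1−0.19) × (1−0.34) = 0.465400
P(Scavenge line unavailable) [AND] = 0.43 × 0.10 = 0.043000
P(Cylinder backup down) [AND] = 0.17 × 0.15 = 0.025500
P(Breathing circuit fails) [OR] = 1 − (1−0.27) × (1−0.043000) × (1−0.025500) = 0.319205
P(Pipeline path 2 unavailable) [OR] = 1 − (1−0.21) × (1−0.319205) × (1−0.39) = 0.671925
P(O2 supply 2 unavailable) [OR] = 1 − (1−0.465400) × (1−0.39) × (1−0.16) × (1−0.671925) = 0.910131
P(Anesthesia gas delivery interrupted) [OR] = 1 − (1−0.003025) × (1−0.910131) × (1−0.33) = 0.939970
Rounded to 4 decimal places: P(Anesthesia gas delivery interrupted) ≈ 0.9400.

0.9400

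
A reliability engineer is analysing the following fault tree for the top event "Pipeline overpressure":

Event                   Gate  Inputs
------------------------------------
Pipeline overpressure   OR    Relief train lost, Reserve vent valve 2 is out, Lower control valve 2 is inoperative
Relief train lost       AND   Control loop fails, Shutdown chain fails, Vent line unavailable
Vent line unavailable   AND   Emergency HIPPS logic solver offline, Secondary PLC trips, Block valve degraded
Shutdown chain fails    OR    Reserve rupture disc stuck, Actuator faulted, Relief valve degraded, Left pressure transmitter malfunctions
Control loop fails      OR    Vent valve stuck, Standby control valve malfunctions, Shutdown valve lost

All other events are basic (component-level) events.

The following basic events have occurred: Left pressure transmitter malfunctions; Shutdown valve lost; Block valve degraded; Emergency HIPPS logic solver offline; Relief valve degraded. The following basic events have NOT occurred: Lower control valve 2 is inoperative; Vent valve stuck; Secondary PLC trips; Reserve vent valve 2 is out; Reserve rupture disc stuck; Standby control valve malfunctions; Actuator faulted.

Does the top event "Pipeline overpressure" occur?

Control loop fails [OR]: Vent valve stuck=not, Standby control valve malfunctions=not, Shutdown valve lost=occurs → at least one input occurs → occurs.
Shutdown chain fails [OR]: Reserve rupture disc stuck=not, Actuator faulted=not, Relief valve degraded=occurs, Left pressure transmitter malfunctions=occurs → at least one input occurs → occurs.
Vent line unavailable [AND]: Emergency HIPPS logic solver offline=occurs, Secondary PLC trips=not, Block valve degraded=occurs → not all inputs occur → does not occur.
Relief train lost [AND]: Control loop fails=occurs, Shutdown chain fails=occurs, Vent line unavailable=not → not all inputs occur → does not occur.
Pipeline overpressure [OR]: Relief train lost=not, Reserve vent valve 2 is out=not, Lower control valve 2 is inoperative=not → no input occurs → does not occur.

No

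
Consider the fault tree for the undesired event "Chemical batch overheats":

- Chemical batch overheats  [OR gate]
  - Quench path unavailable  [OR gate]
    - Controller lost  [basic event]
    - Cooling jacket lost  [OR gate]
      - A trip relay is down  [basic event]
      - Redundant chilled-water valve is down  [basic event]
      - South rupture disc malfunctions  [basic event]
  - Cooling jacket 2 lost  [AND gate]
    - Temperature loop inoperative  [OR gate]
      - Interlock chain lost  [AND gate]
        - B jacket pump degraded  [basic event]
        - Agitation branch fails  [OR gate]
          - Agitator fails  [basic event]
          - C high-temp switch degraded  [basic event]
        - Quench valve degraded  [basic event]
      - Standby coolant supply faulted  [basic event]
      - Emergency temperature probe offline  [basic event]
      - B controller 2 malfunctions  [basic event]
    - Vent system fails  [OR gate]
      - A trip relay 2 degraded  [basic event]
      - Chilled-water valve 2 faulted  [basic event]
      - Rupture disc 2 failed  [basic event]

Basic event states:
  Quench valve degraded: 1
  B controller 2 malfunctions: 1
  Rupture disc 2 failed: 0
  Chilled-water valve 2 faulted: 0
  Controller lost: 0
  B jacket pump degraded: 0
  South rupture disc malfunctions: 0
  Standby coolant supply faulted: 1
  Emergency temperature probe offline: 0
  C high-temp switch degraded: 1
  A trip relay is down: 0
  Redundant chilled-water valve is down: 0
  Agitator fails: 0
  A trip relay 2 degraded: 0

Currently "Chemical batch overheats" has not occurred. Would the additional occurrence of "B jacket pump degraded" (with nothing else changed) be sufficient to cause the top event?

Counterfactual: set "B jacket pump degraded" to occurred.
Cooling jacket lost [OR]: A trip relay is down=not, Redundant chilled-water valve is down=not, South rupture disc malfunctions=not → no input occurs → does not occur.
Quench path unavailable [OR]: Controller lost=not, Cooling jacket lost=not → no input occurs → does not occur.
Agitation branch fails [OR]: Agitator fails=not, C high-temp switch degraded=occurs → at least one input occurs → occurs.
Interlock chain lost [AND]: B jacket pump degraded=occurs, Agitation branch fails=occurs, Quench valve degraded=occurs → all inputs occur → occurs.
Temperature loop inoperative [OR]: Interlock chain lost=occurs, Standby coolant supply faulted=occurs, Emergency temperature probe offline=not, B controller 2 malfunctions=occurs → at least one input occurs → occurs.
Vent system fails [OR]: A trip relay 2 degraded=not, Chilled-water valve 2 faulted=not, Rupture disc 2 failed=not → no input occurs → does not occur.
Cooling jacket 2 lost [AND]: Temperature loop inoperative=occurs, Vent system fails=not → not all inputs occur → does not occur.
Chemical batch overheats [OR]: Quench path unavailable=not, Cooling jacket 2 lost=not → no input occurs → does not occur.

No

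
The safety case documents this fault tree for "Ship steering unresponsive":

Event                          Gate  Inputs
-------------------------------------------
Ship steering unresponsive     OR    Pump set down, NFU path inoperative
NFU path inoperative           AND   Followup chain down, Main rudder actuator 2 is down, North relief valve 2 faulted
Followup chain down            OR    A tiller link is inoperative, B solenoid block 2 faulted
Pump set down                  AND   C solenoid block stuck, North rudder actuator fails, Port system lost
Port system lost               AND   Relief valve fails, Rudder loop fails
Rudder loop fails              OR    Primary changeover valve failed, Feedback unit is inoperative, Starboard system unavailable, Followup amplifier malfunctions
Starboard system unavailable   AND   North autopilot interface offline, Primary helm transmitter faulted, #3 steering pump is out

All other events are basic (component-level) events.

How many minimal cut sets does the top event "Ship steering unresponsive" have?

6

Starboard system unavailable [AND]: one cut set from each child combined → 1 × 1 × 1 = 1 cut set(s).
Rudder loop fails [OR]: union of children's cut sets → 4 cut set(s).
Port system lost [AND]: one cut set from each child combined → 1 × 4 = 4 cut set(s).
Pump set down [AND]: one cut set from each child combined → 1 × 1 × 4 = 4 cut set(s).
Followup chain down [OR]: union of children's cut sets → 2 cut set(s).
NFU path inoperative [AND]: one cut set from each child combined → 2 × 1 × 1 = 2 cut set(s).
Ship steering unresponsive [OR]: union of children's cut sets → 6 cut set(s).
Minimal cut sets: {C solenoid block stuck, North rudder actuator fails, Primary changeover valve failed, Relief valve fails}; {C solenoid block stuck, Feedback unit is inoperative, North rudder actuator fails, Relief valve fails}; {#3 steering pump is out, C solenoid block stuck, North autopilot interface offline, North rudder actuator fails, Primary helm transmitter faulted, Relief valve fails}; {C solenoid block stuck, Followup amplifier malfunctions, North rudder actuator fails, Relief valve fails}; {A tiller link is inoperative, Main rudder actuator 2 is down, North relief valve 2 faulted}; {B solenoid block 2 faulted, Main rudder actuator 2 is down, North relief valve 2 faulted}.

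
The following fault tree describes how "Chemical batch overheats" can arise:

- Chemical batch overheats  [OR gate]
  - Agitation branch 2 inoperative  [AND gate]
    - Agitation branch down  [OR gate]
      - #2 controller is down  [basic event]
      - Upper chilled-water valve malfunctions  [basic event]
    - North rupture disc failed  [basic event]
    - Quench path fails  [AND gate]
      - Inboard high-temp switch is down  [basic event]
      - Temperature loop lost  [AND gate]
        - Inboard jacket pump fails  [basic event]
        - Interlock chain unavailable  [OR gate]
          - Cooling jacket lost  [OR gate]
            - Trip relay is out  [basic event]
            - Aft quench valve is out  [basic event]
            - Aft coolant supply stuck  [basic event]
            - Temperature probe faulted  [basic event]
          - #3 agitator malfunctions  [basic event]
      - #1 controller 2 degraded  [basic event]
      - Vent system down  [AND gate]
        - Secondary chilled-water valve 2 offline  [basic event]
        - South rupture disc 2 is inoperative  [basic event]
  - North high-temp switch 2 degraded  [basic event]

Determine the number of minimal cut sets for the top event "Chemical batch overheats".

Agitation branch down [OR]: union of children's cut sets → 2 cut set(s).
Cooling jacket lost [OR]: union of children's cut sets → 4 cut set(s).
Interlock chain unavailable [OR]: union of children's cut sets → 5 cut set(s).
Temperature loop lost [AND]: one cut set from each child combined → 1 × 5 = 5 cut set(s).
Vent system down [AND]: one cut set from each child combined → 1 × 1 = 1 cut set(s).
Quench path fails [AND]: one cut set from each child combined → 1 × 5 × 1 × 1 = 5 cut set(s).
Agitation branch 2 inoperative [AND]: one cut set from each child combined → 2 × 1 × 5 = 10 cut set(s).
Chemical batch overheats [OR]: union of children's cut sets → 11 cut set(s).

11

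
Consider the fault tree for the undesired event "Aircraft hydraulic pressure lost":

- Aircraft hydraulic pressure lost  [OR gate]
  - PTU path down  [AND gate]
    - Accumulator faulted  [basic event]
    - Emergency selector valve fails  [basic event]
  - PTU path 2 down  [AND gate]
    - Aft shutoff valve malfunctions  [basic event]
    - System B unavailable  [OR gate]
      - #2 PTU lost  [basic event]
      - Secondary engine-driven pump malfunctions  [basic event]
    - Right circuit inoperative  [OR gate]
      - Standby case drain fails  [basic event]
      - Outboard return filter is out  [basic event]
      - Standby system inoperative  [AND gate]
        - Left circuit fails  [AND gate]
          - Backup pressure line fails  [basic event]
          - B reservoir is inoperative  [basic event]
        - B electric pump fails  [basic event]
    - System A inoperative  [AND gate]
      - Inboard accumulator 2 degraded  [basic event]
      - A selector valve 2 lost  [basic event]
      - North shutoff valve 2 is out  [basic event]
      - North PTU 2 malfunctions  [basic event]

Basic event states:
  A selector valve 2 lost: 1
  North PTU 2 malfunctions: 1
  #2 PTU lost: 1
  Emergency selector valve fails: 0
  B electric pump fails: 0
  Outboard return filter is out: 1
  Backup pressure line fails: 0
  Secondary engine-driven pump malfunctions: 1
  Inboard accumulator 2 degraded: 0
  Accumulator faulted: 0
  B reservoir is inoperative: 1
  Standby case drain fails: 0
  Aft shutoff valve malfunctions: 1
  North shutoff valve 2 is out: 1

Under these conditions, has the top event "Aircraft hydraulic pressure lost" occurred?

PTU path down [AND]: Accumulator faulted=not, Emergency selector valve fails=not → not all inputs occur → does not occur.
System B unavailable [OR]: #2 PTU lost=occurs, Secondary engine-driven pump malfunctions=occurs → at least one input occurs → occurs.
Left circuit fails [AND]: Backup pressure line fails=not, B reservoir is inoperative=occurs → not all inputs occur → does not occur.
Standby system inoperative [AND]: Left circuit fails=not, B electric pump fails=not → not all inputs occur → does not occur.
Right circuit inoperative [OR]: Standby case drain fails=not, Outboard return filter is out=occurs, Standby system inoperative=not → at least one input occurs → occurs.
System A inoperative [AND]: Inboard accumulator 2 degraded=not, A selector valve 2 lost=occurs, North shutoff valve 2 is out=occurs, North PTU 2 malfunctions=occurs → not all inputs occur → does not occur.
PTU path 2 down [AND]: Aft shutoff valve malfunctions=occurs, System B unavailable=occurs, Right circuit inoperative=occurs, System A inoperative=not → not all inputs occur → does not occur.
Aircraft hydraulic pressure lost [OR]: PTU path down=not, PTU path 2 down=not → no input occurs → does not occur.

No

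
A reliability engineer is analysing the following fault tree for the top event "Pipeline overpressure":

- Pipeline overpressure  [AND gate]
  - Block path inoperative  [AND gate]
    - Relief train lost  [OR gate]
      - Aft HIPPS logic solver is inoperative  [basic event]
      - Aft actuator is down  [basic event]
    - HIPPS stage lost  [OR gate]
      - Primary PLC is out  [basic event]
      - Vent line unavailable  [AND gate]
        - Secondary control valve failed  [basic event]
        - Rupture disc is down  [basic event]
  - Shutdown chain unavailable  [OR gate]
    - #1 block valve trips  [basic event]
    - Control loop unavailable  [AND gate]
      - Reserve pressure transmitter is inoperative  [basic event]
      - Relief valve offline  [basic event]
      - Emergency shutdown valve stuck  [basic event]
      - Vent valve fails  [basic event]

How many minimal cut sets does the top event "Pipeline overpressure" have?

8

Relief train lost [OR]: union of children's cut sets → 2 cut set(s).
Vent line unavailable [AND]: one cut set from each child combined → 1 × 1 = 1 cut set(s).
HIPPS stage lost [OR]: union of children's cut sets → 2 cut set(s).
Block path inoperative [AND]: one cut set from each child combined → 2 × 2 = 4 cut set(s).
Control loop unavailable [AND]: one cut set from each child combined → 1 × 1 × 1 × 1 = 1 cut set(s).
Shutdown chain unavailable [OR]: union of children's cut sets → 2 cut set(s).
Pipeline overpressure [AND]: one cut set from each child combined → 4 × 2 = 8 cut set(s).
Minimal cut sets: {#1 block valve trips, Aft HIPPS logic solver is inoperative, Primary PLC is out}; {Aft HIPPS logic solver is inoperative, Emergency shutdown valve stuck, Primary PLC is out, Relief valve offline, Reserve pressure transmitter is inoperative, Vent valve fails}; {#1 block valve trips, Aft HIPPS logic solver is inoperative, Rupture disc is down, Secondary control valve failed}; {Aft HIPPS logic solver is inoperative, Emergency shutdown valve stuck, Relief valve offline, Reserve pressure transmitter is inoperative, Rupture disc is down, Secondary control valve failed, Vent valve fails}; {#1 block valve trips, Aft actuator is down, Primary PLC is out}; {Aft actuator is down, Emergency shutdown valve stuck, Primary PLC is out, Relief valve offline, Reserve pressure transmitter is inoperative, Vent valve fails}; {#1 block valve trips, Aft actuator is down, Rupture disc is down, Secondary control valve failed}; {Aft actuator is down, Emergency shutdown valve stuck, Relief valve offline, Reserve pressure transmitter is inoperative, Rupture disc is down, Secondary control valve failed, Vent valve fails}.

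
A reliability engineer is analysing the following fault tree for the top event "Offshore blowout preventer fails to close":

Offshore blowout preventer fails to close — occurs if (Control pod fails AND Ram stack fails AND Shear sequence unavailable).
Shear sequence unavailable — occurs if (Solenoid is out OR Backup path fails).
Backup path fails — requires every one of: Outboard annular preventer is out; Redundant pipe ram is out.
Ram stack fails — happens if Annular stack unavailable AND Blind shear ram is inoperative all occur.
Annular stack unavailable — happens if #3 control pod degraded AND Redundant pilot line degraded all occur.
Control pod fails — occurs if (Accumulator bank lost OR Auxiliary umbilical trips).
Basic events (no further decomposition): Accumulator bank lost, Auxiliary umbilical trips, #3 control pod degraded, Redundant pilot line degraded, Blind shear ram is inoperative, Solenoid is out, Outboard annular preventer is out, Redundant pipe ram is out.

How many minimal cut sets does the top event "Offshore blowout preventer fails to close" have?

Control pod fails [OR]: union of children's cut sets → 2 cut set(s).
Annular stack unavailable [AND]: one cut set from each child combined → 1 × 1 = 1 cut set(s).
Ram stack fails [AND]: one cut set from each child combined → 1 × 1 = 1 cut set(s).
Backup path fails [AND]: one cut set from each child combined → 1 × 1 = 1 cut set(s).
Shear sequence unavailable [OR]: union of children's cut sets → 2 cut set(s).
Offshore blowout preventer fails to close [AND]: one cut set from each child combined → 2 × 1 × 2 = 4 cut set(s).
Minimal cut sets: {#3 control pod degraded, Accumulator bank lost, Blind shear ram is inoperative, Redundant pilot line degraded, Solenoid is out}; {#3 control pod degraded, Accumulator bank lost, Blind shear ram is inoperative, Outboard annular preventer is out, Redundant pilot line degraded, Redundant pipe ram is out}; {#3 control pod degraded, Auxiliary umbilical trips, Blind shear ram is inoperative, Redundant pilot line degraded, Solenoid is out}; {#3 control pod degraded, Auxiliary umbilical trips, Blind shear ram is inoperative, Outboard annular preventer is out, Redundant pilot line degraded, Redundant pipe ram is out}.

4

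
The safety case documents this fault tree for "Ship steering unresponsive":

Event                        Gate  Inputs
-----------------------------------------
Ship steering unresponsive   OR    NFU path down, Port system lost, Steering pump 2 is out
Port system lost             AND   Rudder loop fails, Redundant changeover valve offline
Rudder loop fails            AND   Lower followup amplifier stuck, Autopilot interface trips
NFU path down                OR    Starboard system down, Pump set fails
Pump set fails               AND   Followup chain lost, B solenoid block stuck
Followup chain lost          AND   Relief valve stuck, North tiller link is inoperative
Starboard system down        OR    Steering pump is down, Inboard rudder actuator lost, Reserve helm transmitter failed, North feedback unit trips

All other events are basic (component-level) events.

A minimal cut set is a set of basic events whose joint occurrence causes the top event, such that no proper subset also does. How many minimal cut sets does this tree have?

Starboard system down [OR]: union of children's cut sets → 4 cut set(s).
Followup chain lost [AND]: one cut set from each child combined → 1 × 1 = 1 cut set(s).
Pump set fails [AND]: one cut set from each child combined → 1 × 1 = 1 cut set(s).
NFU path down [OR]: union of children's cut sets → 5 cut set(s).
Rudder loop fails [AND]: one cut set from each child combined → 1 × 1 = 1 cut set(s).
Port system lost [AND]: one cut set from each child combined → 1 × 1 = 1 cut set(s).
Ship steering unresponsive [OR]: union of children's cut sets → 7 cut set(s).
Minimal cut sets: {Steering pump is down}; {Inboard rudder actuator lost}; {Reserve helm transmitter failed}; {North feedback unit trips}; {B solenoid block stuck, North tiller link is inoperative, Relief valve stuck}; {Autopilot interface trips, Lower followup amplifier stuck, Redundant changeover valve offline}; {Steering pump 2 is out}.

7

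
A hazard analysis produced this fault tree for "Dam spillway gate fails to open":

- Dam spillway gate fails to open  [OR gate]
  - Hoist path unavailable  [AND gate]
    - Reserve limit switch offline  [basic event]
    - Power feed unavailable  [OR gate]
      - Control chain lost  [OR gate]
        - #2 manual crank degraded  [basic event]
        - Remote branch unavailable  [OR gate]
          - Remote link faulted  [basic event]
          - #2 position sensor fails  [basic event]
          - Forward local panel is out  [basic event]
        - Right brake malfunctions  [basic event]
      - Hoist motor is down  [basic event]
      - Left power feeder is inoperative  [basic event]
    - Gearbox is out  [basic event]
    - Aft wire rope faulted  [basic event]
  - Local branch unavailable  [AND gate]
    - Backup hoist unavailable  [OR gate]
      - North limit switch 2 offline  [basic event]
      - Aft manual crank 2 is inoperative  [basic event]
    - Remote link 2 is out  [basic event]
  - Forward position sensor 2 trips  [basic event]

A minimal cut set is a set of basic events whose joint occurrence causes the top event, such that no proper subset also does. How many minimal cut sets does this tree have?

10

Remote branch unavailable [OR]: union of children's cut sets → 3 cut set(s).
Control chain lost [OR]: union of children's cut sets → 5 cut set(s).
Power feed unavailable [OR]: union of children's cut sets → 7 cut set(s).
Hoist path unavailable [AND]: one cut set from each child combined → 1 × 7 × 1 × 1 = 7 cut set(s).
Backup hoist unavailable [OR]: union of children's cut sets → 2 cut set(s).
Local branch unavailable [AND]: one cut set from each child combined → 2 × 1 = 2 cut set(s).
Dam spillway gate fails to open [OR]: union of children's cut sets → 10 cut set(s).
Minimal cut sets: {#2 manual crank degraded, Aft wire rope faulted, Gearbox is out, Reserve limit switch offline}; {Aft wire rope faulted, Gearbox is out, Remote link faulted, Reserve limit switch offline}; {#2 position sensor fails, Aft wire rope faulted, Gearbox is out, Reserve limit switch offline}; {Aft wire rope faulted, Forward local panel is out, Gearbox is out, Reserve limit switch offline}; {Aft wire rope faulted, Gearbox is out, Reserve limit switch offline, Right brake malfunctions}; {Aft wire rope faulted, Gearbox is out, Hoist motor is down, Reserve limit switch offline}; {Aft wire rope faulted, Gearbox is out, Left power feeder is inoperative, Reserve limit switch offline}; {North limit switch 2 offline, Remote link 2 is out}; {Aft manual crank 2 is inoperative, Remote link 2 is out}; {Forward position sensor 2 trips}.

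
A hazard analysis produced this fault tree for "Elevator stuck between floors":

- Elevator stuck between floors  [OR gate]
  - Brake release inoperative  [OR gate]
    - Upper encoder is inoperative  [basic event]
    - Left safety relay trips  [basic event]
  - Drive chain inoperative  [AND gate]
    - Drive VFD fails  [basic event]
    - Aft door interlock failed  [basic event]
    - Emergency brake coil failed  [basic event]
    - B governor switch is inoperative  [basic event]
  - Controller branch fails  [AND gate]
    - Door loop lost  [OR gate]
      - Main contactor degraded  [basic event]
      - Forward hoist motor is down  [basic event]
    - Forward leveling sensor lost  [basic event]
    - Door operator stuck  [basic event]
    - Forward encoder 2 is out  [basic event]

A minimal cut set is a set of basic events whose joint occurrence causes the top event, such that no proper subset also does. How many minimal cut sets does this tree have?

5

Brake release inoperative [OR]: union of children's cut sets → 2 cut set(s).
Drive chain inoperative [AND]: one cut set from each child combined → 1 × 1 × 1 × 1 = 1 cut set(s).
Door loop lost [OR]: union of children's cut sets → 2 cut set(s).
Controller branch fails [AND]: one cut set from each child combined → 2 × 1 × 1 × 1 = 2 cut set(s).
Elevator stuck between floors [OR]: union of children's cut sets → 5 cut set(s).
Minimal cut sets: {Upper encoder is inoperative}; {Left safety relay trips}; {Aft door interlock failed, B governor switch is inoperative, Drive VFD fails, Emergency brake coil failed}; {Door operator stuck, Forward encoder 2 is out, Forward leveling sensor lost, Main contactor degraded}; {Door operator stuck, Forward encoder 2 is out, Forward hoist motor is down, Forward leveling sensor lost}.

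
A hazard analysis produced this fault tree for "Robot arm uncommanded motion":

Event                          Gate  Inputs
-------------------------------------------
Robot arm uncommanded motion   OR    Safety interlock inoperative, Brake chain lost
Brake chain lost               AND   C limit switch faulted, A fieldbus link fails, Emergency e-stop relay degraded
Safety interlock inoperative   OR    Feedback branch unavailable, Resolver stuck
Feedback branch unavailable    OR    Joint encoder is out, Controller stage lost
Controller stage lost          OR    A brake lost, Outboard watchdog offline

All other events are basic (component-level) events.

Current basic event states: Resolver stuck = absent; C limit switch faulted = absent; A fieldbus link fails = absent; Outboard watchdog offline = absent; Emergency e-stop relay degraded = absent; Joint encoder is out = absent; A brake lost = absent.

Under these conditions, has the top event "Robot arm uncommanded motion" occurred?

Controller stage lost [OR]: A brake lost=not, Outboard watchdog offline=not → no input occurs → does not occur.
Feedback branch unavailable [OR]: Joint encoder is out=not, Controller stage lost=not → no input occurs → does not occur.
Safety interlock inoperative [OR]: Feedback branch unavailable=not, Resolver stuck=not → no input occurs → does not occur.
Brake chain lost [AND]: C limit switch faulted=not, A fieldbus link fails=not, Emergency e-stop relay degraded=not → not all inputs occur → does not occur.
Robot arm uncommanded motion [OR]: Safety interlock inoperative=not, Brake chain lost=not → no input occurs → does not occur.

No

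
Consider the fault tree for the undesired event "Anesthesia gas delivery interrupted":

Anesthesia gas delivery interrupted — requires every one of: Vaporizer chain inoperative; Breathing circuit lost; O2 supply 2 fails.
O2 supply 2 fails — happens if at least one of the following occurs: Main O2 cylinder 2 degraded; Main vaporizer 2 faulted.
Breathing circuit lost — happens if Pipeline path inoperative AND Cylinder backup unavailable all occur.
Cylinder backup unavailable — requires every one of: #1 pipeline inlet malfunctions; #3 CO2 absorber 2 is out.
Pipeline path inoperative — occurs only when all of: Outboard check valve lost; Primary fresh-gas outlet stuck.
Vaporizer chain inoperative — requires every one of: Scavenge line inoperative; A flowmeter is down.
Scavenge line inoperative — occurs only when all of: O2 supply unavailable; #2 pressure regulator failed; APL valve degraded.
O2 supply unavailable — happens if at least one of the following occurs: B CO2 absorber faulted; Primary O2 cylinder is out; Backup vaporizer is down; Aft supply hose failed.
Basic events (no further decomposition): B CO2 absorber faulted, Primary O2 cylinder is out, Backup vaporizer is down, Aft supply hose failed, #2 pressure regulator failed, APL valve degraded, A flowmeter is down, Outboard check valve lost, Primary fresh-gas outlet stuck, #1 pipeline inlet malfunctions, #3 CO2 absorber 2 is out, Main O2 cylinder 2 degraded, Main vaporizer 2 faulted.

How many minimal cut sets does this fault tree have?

8

O2 supply unavailable [OR]: union of children's cut sets → 4 cut set(s).
Scavenge line inoperative [AND]: one cut set from each child combined → 4 × 1 × 1 = 4 cut set(s).
Vaporizer chain inoperative [AND]: one cut set from each child combined → 4 × 1 = 4 cut set(s).
Pipeline path inoperative [AND]: one cut set from each child combined → 1 × 1 = 1 cut set(s).
Cylinder backup unavailable [AND]: one cut set from each child combined → 1 × 1 = 1 cut set(s).
Breathing circuit lost [AND]: one cut set from each child combined → 1 × 1 = 1 cut set(s).
O2 supply 2 fails [OR]: union of children's cut sets → 2 cut set(s).
Anesthesia gas delivery interrupted [AND]: one cut set from each child combined → 4 × 1 × 2 = 8 cut set(s).
Minimal cut sets: {#1 pipeline inlet malfunctions, #2 pressure regulator failed, #3 CO2 absorber 2 is out, A flowmeter is down, APL valve degraded, B CO2 absorber faulted, Main O2 cylinder 2 degraded, Outboard check valve lost, Primary fresh-gas outlet stuck}; {#1 pipeline inlet malfunctions, #2 pressure regulator failed, #3 CO2 absorber 2 is out, A flowmeter is down, APL valve degraded, B CO2 absorber faulted, Main vaporizer 2 faulted, Outboard check valve lost, Primary fresh-gas outlet stuck}; {#1 pipeline inlet malfunctions, #2 pressure regulator failed, #3 CO2 absorber 2 is out, A flowmeter is down, APL valve degraded, Main O2 cylinder 2 degraded, Outboard check valve lost, Primary O2 cylinder is out, Primary fresh-gas outlet stuck}; {#1 pipeline inlet malfunctions, #2 pressure regulator failed, #3 CO2 absorber 2 is out, A flowmeter is down, APL valve degraded, Main vaporizer 2 faulted, Outboard check valve lost, Primary O2 cylinder is out, Primary fresh-gas outlet stuck}; {#1 pipeline inlet malfunctions, #2 pressure regulator failed, #3 CO2 absorber 2 is out, A flowmeter is down, APL valve degraded, Backup vaporizer is down, Main O2 cylinder 2 degraded, Outboard check valve lost, Primary fresh-gas outlet stuck}; {#1 pipeline inlet malfunctions, #2 pressure regulator failed, #3 CO2 absorber 2 is out, A flowmeter is down, APL valve degraded, Backup vaporizer is down, Main vaporizer 2 faulted, Outboard check valve lost, Primary fresh-gas outlet stuck}; {#1 pipeline inlet malfunctions, #2 pressure regulator failed, #3 CO2 absorber 2 is out, A flowmeter is down, APL valve degraded, Aft supply hose failed, Main O2 cylinder 2 degraded, Outboard check valve lost, Primary fresh-gas outlet stuck}; {#1 pipeline inlet malfunctions, #2 pressure regulator failed, #3 CO2 absorber 2 is out, A flowmeter is down, APL valve degraded, Aft supply hose failed, Main vaporizer 2 faulted, Outboard check valve lost, Primary fresh-gas outlet stuck}.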